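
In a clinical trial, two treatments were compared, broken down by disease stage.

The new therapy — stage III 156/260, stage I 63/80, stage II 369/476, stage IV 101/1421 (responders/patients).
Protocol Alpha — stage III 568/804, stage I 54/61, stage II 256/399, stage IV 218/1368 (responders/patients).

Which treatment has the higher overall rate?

Stage III: the new therapy 156/260 = 60.0%, Protocol Alpha 568/804 = 70.6% → Protocol Alpha
Stage I: the new therapy 63/80 = 78.8%, Protocol Alpha 54/61 = 88.5% → Protocol Alpha
Stage II: the new therapy 369/476 = 77.5%, Protocol Alpha 256/399 = 64.2% → the new therapy
Stage IV: the new therapy 101/1421 = 7.1%, Protocol Alpha 218/1368 = 15.9% → Protocol Alpha
Overall: the new therapy 689/2237 = 30.8%, Protocol Alpha 1096/2632 = 41.6% → Protocol Alpha
(Neither sweeps every disease group, but Protocol Alpha has the higher pooled rate.)

Protocol Alpha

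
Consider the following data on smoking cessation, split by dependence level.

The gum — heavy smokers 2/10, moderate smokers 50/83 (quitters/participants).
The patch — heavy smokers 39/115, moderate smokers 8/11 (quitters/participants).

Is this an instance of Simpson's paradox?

Heavy smokers: the gum 2/10 = 20.0%, the patch 39/115 = 33.9% → the patch
Moderate smokers: the gum 50/83 = 60.2%, the patch 8/11 = 72.7% → the patch
Overall: the gum 52/93 = 55.9%, the patch 47/126 = 37.3% → the gum
The patch wins each dependence group but the gum wins overall — the comparison reverses. The patch's participants skew toward heavy smokers, which has a lower base rate.

Yes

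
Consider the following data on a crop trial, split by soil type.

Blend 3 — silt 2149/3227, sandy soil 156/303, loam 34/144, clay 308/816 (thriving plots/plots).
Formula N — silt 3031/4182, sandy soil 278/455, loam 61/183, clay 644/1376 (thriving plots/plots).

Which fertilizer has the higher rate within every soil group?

Silt: Blend 3 2149/3227 = 66.6%, Formula N 3031/4182 = 72.5% → Formula N
Sandy soil: Blend 3 156/303 = 51.5%, Formula N 278/455 = 61.1% → Formula N
Loam: Blend 3 34/144 = 23.6%, Formula N 61/183 = 33.3% → Formula N
Clay: Blend 3 308/816 = 37.7%, Formula N 644/1376 = 46.8% → Formula N
Formula N has the higher rate in all 4 groups.

Formula N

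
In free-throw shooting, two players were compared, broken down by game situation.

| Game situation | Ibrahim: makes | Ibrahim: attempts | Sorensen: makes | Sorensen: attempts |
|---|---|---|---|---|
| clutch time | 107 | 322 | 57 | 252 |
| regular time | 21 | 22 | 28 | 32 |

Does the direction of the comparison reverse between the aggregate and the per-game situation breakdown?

No

Clutch time: Ibrahim 107/322 = 33.2%, Sorensen 57/252 = 22.6% → Ibrahim
Regular time: Ibrahim 21/22 = 95.5%, Sorensen 28/32 = 87.5% → Ibrahim
Overall: Ibrahim 128/344 = 37.2%, Sorensen 85/284 = 29.9% → Ibrahim
Ibrahim wins overall and in every game group — no reversal.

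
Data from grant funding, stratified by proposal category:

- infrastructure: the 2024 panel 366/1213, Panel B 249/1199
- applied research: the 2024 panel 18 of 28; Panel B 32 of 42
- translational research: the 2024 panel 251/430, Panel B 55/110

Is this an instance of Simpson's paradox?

Infrastructure: the 2024 panel 366/1213 = 30.2%, Panel B 249/1199 = 20.8% → the 2024 panel
Applied research: the 2024 panel 18/28 = 64.3%, Panel B 32/42 = 76.2% → Panel B
Translational research: the 2024 panel 251/430 = 58.4%, Panel B 55/110 = 50.0% → the 2024 panel
Overall: the 2024 panel 635/1671 = 38.0%, Panel B 336/1351 = 24.9% → the 2024 panel
Neither sweeps: the 2024 panel wins 2 of 3 groups, Panel B wins 1. The 2024 panel wins overall but not every group — no Simpson reversal.

No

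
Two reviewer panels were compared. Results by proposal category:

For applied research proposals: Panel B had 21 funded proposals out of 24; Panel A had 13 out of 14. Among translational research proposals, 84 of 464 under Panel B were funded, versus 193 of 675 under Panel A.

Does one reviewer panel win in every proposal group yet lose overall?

No

Applied research: Panel B 21/24 = 87.5%, Panel A 13/14 = 92.9% → Panel A
Translational research: Panel B 84/464 = 18.1%, Panel A 193/675 = 28.6% → Panel A
Overall: Panel B 105/488 = 21.5%, Panel A 206/689 = 29.9% → Panel A
Panel A wins overall and in every proposal group — no reversal.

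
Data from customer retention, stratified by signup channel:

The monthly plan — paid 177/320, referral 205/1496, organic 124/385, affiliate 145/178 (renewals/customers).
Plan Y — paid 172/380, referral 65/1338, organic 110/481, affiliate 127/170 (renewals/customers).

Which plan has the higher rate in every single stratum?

the monthly plan

Paid: the monthly plan 177/320 = 55.3%, Plan Y 172/380 = 45.3% → the monthly plan
Referral: the monthly plan 205/1496 = 13.7%, Plan Y 65/1338 = 4.9% → the monthly plan
Organic: the monthly plan 124/385 = 32.2%, Plan Y 110/481 = 22.9% → the monthly plan
Affiliate: the monthly plan 145/178 = 81.5%, Plan Y 127/170 = 74.7% → the monthly plan
The monthly plan has the higher rate in all 4 groups.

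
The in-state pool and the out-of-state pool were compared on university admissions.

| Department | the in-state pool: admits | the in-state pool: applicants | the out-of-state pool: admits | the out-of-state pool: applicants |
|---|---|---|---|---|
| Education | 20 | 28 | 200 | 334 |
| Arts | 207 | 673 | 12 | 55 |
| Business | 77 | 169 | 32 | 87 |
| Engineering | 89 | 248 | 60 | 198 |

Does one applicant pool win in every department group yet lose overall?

Yes

Education: the in-state pool 20/28 = 71.4%, the out-of-state pool 200/334 = 59.9% → the in-state pool
Arts: the in-state pool 207/673 = 30.8%, the out-of-state pool 12/55 = 21.8% → the in-state pool
Business: the in-state pool 77/169 = 45.6%, the out-of-state pool 32/87 = 36.8% → the in-state pool
Engineering: the in-state pool 89/248 = 35.9%, the out-of-state pool 60/198 = 30.3% → the in-state pool
Overall: the in-state pool 393/1118 = 35.2%, the out-of-state pool 304/674 = 45.1% → the out-of-state pool
The in-state pool wins each department group but the out-of-state pool wins overall — the comparison reverses. The in-state pool's applicants skew toward Arts, which has a lower base rate.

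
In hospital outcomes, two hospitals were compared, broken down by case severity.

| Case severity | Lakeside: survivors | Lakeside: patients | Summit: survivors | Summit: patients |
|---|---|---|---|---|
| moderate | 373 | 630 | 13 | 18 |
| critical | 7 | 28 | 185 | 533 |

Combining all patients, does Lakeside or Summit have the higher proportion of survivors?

Moderate: Lakeside 373/630 = 59.2%, Summit 13/18 = 72.2% → Summit
Critical: Lakeside 7/28 = 25.0%, Summit 185/533 = 34.7% → Summit
Overall: Lakeside 380/658 = 57.8%, Summit 198/551 = 35.9% → Lakeside
(Summit wins every case group but Lakeside wins overall — Summit's patients skew toward the low-rate critical group.)

Lakeside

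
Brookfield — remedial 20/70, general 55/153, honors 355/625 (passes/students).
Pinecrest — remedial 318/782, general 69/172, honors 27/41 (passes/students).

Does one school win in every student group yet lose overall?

Remedial: Brookfield 20/70 = 28.6%, Pinecrest 318/782 = 40.7% → Pinecrest
General: Brookfield 55/153 = 35.9%, Pinecrest 69/172 = 40.1% → Pinecrest
Honors: Brookfield 355/625 = 56.8%, Pinecrest 27/41 = 65.9% → Pinecrest
Overall: Brookfield 430/848 = 50.7%, Pinecrest 414/995 = 41.6% → Brookfield
Pinecrest wins each student group but Brookfield wins overall — the comparison reverses. Pinecrest's students skew toward remedial, which has a lower base rate.

Yes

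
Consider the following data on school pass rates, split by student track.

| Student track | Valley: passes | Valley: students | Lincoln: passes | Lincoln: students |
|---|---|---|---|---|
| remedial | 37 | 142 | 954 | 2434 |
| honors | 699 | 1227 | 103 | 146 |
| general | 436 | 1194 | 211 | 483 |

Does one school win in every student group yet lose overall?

Remedial: Valley 37/142 = 26.1%, Lincoln 954/2434 = 39.2% → Lincoln
Honors: Valley 699/1227 = 57.0%, Lincoln 103/146 = 70.5% → Lincoln
General: Valley 436/1194 = 36.5%, Lincoln 211/483 = 43.7% → Lincoln
Overall: Valley 1172/2563 = 45.7%, Lincoln 1268/3063 = 41.4% → Valley
Lincoln wins each student group but Valley wins overall — the comparison reverses. Lincoln's students skew toward remedial, which has a lower base rate.

Yes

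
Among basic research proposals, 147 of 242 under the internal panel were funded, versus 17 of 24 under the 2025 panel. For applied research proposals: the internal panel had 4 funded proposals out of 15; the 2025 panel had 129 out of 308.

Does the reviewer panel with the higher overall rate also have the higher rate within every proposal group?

No

Basic research: the internal panel 147/242 = 60.7%, the 2025 panel 17/24 = 70.8% → the 2025 panel
Applied research: the internal panel 4/15 = 26.7%, the 2025 panel 129/308 = 41.9% → the 2025 panel
Overall: the internal panel 151/257 = 58.8%, the 2025 panel 146/332 = 44.0% → the internal panel
The 2025 panel wins each proposal group but the internal panel wins overall — the comparison reverses. The 2025 panel's proposals skew toward applied research, which has a lower base rate.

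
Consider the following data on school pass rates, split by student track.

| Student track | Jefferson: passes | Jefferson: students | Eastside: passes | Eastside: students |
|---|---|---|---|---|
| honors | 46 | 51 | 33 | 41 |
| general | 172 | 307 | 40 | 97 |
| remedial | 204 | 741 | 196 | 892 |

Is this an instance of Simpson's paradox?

No

Honors: Jefferson 46/51 = 90.2%, Eastside 33/41 = 80.5% → Jefferson
General: Jefferson 172/307 = 56.0%, Eastside 40/97 = 41.2% → Jefferson
Remedial: Jefferson 204/741 = 27.5%, Eastside 196/892 = 22.0% → Jefferson
Overall: Jefferson 422/1099 = 38.4%, Eastside 269/1030 = 26.1% → Jefferson
Jefferson wins overall and in every student group — no reversal.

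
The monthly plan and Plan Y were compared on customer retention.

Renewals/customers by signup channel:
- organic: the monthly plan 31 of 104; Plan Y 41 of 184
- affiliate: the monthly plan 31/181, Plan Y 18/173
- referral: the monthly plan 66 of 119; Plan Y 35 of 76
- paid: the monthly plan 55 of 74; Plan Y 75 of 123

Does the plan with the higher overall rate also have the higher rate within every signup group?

Yes

Organic: the monthly plan 31/104 = 29.8%, Plan Y 41/184 = 22.3% → the monthly plan
Affiliate: the monthly plan 31/181 = 17.1%, Plan Y 18/173 = 10.4% → the monthly plan
Referral: the monthly plan 66/119 = 55.5%, Plan Y 35/76 = 46.1% → the monthly plan
Paid: the monthly plan 55/74 = 74.3%, Plan Y 75/123 = 61.0% → the monthly plan
Overall: the monthly plan 183/478 = 38.3%, Plan Y 169/556 = 30.4% → the monthly plan
The monthly plan wins overall and in every signup group — no reversal.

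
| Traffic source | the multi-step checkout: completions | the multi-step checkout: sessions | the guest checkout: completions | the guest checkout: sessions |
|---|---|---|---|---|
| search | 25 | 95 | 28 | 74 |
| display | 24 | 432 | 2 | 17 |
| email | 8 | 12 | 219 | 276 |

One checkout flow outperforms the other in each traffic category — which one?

Search: the multi-step checkout 25/95 = 26.3%, the guest checkout 28/74 = 37.8% → the guest checkout
Display: the multi-step checkout 24/432 = 5.6%, the guest checkout 2/17 = 11.8% → the guest checkout
Email: the multi-step checkout 8/12 = 66.7%, the guest checkout 219/276 = 79.3% → the guest checkout
The guest checkout has the higher rate in all 3 groups.

the guest checkout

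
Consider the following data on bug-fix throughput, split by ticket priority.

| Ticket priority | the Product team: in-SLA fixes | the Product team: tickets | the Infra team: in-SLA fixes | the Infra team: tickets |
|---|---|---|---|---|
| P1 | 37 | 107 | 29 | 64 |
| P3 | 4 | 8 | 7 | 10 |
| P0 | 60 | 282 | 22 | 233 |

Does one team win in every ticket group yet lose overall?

No

P1: the Product team 37/107 = 34.6%, the Infra team 29/64 = 45.3% → the Infra team
P3: the Product team 4/8 = 50.0%, the Infra team 7/10 = 70.0% → the Infra team
P0: the Product team 60/282 = 21.3%, the Infra team 22/233 = 9.4% → the Product team
Overall: the Product team 101/397 = 25.4%, the Infra team 58/307 = 18.9% → the Product team
Neither sweeps: the Product team wins 1 of 3 groups, the Infra team wins 2. The Product team wins overall but not every group — no Simpson reversal.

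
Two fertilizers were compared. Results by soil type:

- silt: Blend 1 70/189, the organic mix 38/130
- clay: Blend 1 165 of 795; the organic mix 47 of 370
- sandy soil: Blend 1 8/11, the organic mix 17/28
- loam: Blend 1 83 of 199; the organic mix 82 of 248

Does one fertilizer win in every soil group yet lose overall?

No

Silt: Blend 1 70/189 = 37.0%, the organic mix 38/130 = 29.2% → Blend 1
Clay: Blend 1 165/795 = 20.8%, the organic mix 47/370 = 12.7% → Blend 1
Sandy soil: Blend 1 8/11 = 72.7%, the organic mix 17/28 = 60.7% → Blend 1
Loam: Blend 1 83/199 = 41.7%, the organic mix 82/248 = 33.1% → Blend 1
Overall: Blend 1 326/1194 = 27.3%, the organic mix 184/776 = 23.7% → Blend 1
Blend 1 wins overall and in every soil group — no reversal.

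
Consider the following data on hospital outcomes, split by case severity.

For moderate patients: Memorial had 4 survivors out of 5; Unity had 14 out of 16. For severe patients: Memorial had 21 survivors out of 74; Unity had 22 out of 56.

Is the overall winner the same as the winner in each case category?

Moderate: Memorial 4/5 = 80.0%, Unity 14/16 = 87.5% → Unity
Severe: Memorial 21/74 = 28.4%, Unity 22/56 = 39.3% → Unity
Overall: Memorial 25/79 = 31.6%, Unity 36/72 = 50.0% → Unity
Unity wins overall and in every case group — no reversal.

Yes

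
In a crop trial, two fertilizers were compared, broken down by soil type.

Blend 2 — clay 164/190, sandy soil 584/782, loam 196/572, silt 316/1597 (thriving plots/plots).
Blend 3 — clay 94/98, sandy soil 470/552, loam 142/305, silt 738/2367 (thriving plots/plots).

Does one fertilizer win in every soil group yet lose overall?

Clay: Blend 2 164/190 = 86.3%, Blend 3 94/98 = 95.9% → Blend 3
Sandy soil: Blend 2 584/782 = 74.7%, Blend 3 470/552 = 85.1% → Blend 3
Loam: Blend 2 196/572 = 34.3%, Blend 3 142/305 = 46.6% → Blend 3
Silt: Blend 2 316/1597 = 19.8%, Blend 3 738/2367 = 31.2% → Blend 3
Overall: Blend 2 1260/3141 = 40.1%, Blend 3 1444/3322 = 43.5% → Blend 3
Blend 3 wins overall and in every soil group — no reversal.

No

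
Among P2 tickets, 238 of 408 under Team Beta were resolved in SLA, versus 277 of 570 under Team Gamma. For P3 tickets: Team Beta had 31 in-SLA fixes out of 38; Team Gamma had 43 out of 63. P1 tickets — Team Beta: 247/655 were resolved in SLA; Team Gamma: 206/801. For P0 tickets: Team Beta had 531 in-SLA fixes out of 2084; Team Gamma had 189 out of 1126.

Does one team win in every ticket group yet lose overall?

No

P2: Team Beta 238/408 = 58.3%, Team Gamma 277/570 = 48.6% → Team Beta
P3: Team Beta 31/38 = 81.6%, Team Gamma 43/63 = 68.3% → Team Beta
P1: Team Beta 247/655 = 37.7%, Team Gamma 206/801 = 25.7% → Team Beta
P0: Team Beta 531/2084 = 25.5%, Team Gamma 189/1126 = 16.8% → Team Beta
Overall: Team Beta 1047/3185 = 32.9%, Team Gamma 715/2560 = 27.9% → Team Beta
Team Beta wins overall and in every ticket group — no reversal.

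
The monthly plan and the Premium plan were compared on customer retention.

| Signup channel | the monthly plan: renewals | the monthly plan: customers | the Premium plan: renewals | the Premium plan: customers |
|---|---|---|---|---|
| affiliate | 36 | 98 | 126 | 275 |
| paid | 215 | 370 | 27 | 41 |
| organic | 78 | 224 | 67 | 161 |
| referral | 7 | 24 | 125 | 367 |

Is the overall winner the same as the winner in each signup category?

Affiliate: the monthly plan 36/98 = 36.7%, the Premium plan 126/275 = 45.8% → the Premium plan
Paid: the monthly plan 215/370 = 58.1%, the Premium plan 27/41 = 65.9% → the Premium plan
Organic: the monthly plan 78/224 = 34.8%, the Premium plan 67/161 = 41.6% → the Premium plan
Referral: the monthly plan 7/24 = 29.2%, the Premium plan 125/367 = 34.1% → the Premium plan
Overall: the monthly plan 336/716 = 46.9%, the Premium plan 345/844 = 40.9% → the monthly plan
The Premium plan wins each signup group but the monthly plan wins overall — the comparison reverses. The Premium plan's customers skew toward referral, which has a lower base rate.

No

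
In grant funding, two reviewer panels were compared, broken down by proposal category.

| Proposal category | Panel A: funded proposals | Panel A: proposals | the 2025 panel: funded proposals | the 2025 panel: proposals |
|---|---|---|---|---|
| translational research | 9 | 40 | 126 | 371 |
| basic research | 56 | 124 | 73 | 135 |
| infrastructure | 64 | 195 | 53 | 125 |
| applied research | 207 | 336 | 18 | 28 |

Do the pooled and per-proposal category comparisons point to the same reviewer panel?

Translational research: Panel A 9/40 = 22.5%, the 2025 panel 126/371 = 34.0% → the 2025 panel
Basic research: Panel A 56/124 = 45.2%, the 2025 panel 73/135 = 54.1% → the 2025 panel
Infrastructure: Panel A 64/195 = 32.8%, the 2025 panel 53/125 = 42.4% → the 2025 panel
Applied research: Panel A 207/336 = 61.6%, the 2025 panel 18/28 = 64.3% → the 2025 panel
Overall: Panel A 336/695 = 48.3%, the 2025 panel 270/659 = 41.0% → Panel A
The 2025 panel wins each proposal group but Panel A wins overall — the comparison reverses. The 2025 panel's proposals skew toward translational research, which has a lower base rate.

No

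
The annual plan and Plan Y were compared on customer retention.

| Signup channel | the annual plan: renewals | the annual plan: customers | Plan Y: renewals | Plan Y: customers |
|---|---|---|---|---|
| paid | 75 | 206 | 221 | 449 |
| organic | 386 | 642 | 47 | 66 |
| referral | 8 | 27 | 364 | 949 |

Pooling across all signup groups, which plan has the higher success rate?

Paid: the annual plan 75/206 = 36.4%, Plan Y 221/449 = 49.2% → Plan Y
Organic: the annual plan 386/642 = 60.1%, Plan Y 47/66 = 71.2% → Plan Y
Referral: the annual plan 8/27 = 29.6%, Plan Y 364/949 = 38.4% → Plan Y
Overall: the annual plan 469/875 = 53.6%, Plan Y 632/1464 = 43.2% → the annual plan
(Plan Y wins every signup group but the annual plan wins overall — Plan Y's customers skew toward the low-rate referral group.)

the annual plan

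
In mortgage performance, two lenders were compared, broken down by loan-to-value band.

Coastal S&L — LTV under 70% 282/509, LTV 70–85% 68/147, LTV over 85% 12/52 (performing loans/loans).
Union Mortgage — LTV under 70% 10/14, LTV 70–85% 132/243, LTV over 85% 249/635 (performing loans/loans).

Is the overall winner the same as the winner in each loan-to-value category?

No

LTV under 70%: Coastal S&L 282/509 = 55.4%, Union Mortgage 10/14 = 71.4% → Union Mortgage
LTV 70–85%: Coastal S&L 68/147 = 46.3%, Union Mortgage 132/243 = 54.3% → Union Mortgage
LTV over 85%: Coastal S&L 12/52 = 23.1%, Union Mortgage 249/635 = 39.2% → Union Mortgage
Overall: Coastal S&L 362/708 = 51.1%, Union Mortgage 391/892 = 43.8% → Coastal S&L
Union Mortgage wins each loan-to-value group but Coastal S&L wins overall — the comparison reverses. Union Mortgage's loans skew toward LTV over 85%, which has a lower base rate.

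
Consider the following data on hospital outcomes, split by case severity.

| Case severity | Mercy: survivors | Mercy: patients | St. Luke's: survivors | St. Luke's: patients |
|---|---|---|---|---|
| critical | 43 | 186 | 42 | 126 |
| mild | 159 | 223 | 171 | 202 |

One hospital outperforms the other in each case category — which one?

St. Luke's

Critical: Mercy 43/186 = 23.1%, St. Luke's 42/126 = 33.3% → St. Luke's
Mild: Mercy 159/223 = 71.3%, St. Luke's 171/202 = 84.7% → St. Luke's
St. Luke's has the higher rate in both groups.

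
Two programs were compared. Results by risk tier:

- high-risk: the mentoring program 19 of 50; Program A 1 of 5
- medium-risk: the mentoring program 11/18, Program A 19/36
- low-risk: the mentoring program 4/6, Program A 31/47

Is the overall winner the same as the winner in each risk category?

No

High-risk: the mentoring program 19/50 = 38.0%, Program A 1/5 = 20.0% → the mentoring program
Medium-risk: the mentoring program 11/18 = 61.1%, Program A 19/36 = 52.8% → the mentoring program
Low-risk: the mentoring program 4/6 = 66.7%, Program A 31/47 = 66.0% → the mentoring program
Overall: the mentoring program 34/74 = 45.9%, Program A 51/88 = 58.0% → Program A
The mentoring program wins each risk group but Program A wins overall — the comparison reverses. The mentoring program's participants skew toward high-risk, which has a lower base rate.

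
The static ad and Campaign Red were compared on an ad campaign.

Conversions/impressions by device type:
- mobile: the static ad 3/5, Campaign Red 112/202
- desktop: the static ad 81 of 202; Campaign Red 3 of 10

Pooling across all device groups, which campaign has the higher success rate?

Mobile: the static ad 3/5 = 60.0%, Campaign Red 112/202 = 55.4% → the static ad
Desktop: the static ad 81/202 = 40.1%, Campaign Red 3/10 = 30.0% → the static ad
Overall: the static ad 84/207 = 40.6%, Campaign Red 115/212 = 54.2% → Campaign Red
(The static ad wins every device group but Campaign Red wins overall — the static ad's impressions skew toward the low-rate desktop group.)

Campaign Red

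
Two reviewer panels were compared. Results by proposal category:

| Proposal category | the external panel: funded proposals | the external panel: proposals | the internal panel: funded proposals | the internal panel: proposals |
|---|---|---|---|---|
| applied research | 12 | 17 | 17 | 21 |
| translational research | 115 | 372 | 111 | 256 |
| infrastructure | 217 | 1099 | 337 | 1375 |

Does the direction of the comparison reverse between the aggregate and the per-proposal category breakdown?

Applied research: the external panel 12/17 = 70.6%, the internal panel 17/21 = 81.0% → the internal panel
Translational research: the external panel 115/372 = 30.9%, the internal panel 111/256 = 43.4% → the internal panel
Infrastructure: the external panel 217/1099 = 19.7%, the internal panel 337/1375 = 24.5% → the internal panel
Overall: the external panel 344/1488 = 23.1%, the internal panel 465/1652 = 28.1% → the internal panel
The internal panel wins overall and in every proposal group — no reversal.

No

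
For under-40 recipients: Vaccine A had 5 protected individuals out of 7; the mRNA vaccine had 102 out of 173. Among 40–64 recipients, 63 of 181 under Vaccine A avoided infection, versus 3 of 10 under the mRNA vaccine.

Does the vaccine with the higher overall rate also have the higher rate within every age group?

No

Under-40: Vaccine A 5/7 = 71.4%, the mRNA vaccine 102/173 = 59.0% → Vaccine A
40–64: Vaccine A 63/181 = 34.8%, the mRNA vaccine 3/10 = 30.0% → Vaccine A
Overall: Vaccine A 68/188 = 36.2%, the mRNA vaccine 105/183 = 57.4% → the mRNA vaccine
Vaccine A wins each age group but the mRNA vaccine wins overall — the comparison reverses. Vaccine A's recipients skew toward 40–64, which has a lower base rate.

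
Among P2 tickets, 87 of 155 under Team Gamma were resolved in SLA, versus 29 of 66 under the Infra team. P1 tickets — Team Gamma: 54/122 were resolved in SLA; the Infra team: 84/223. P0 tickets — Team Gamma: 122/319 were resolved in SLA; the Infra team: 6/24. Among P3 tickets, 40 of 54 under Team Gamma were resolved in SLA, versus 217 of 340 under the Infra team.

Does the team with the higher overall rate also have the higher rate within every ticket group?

P2: Team Gamma 87/155 = 56.1%, the Infra team 29/66 = 43.9% → Team Gamma
P1: Team Gamma 54/122 = 44.3%, the Infra team 84/223 = 37.7% → Team Gamma
P0: Team Gamma 122/319 = 38.2%, the Infra team 6/24 = 25.0% → Team Gamma
P3: Team Gamma 40/54 = 74.1%, the Infra team 217/340 = 63.8% → Team Gamma
Overall: Team Gamma 303/650 = 46.6%, the Infra team 336/653 = 51.5% → the Infra team
Team Gamma wins each ticket group but the Infra team wins overall — the comparison reverses. Team Gamma's tickets skew toward P0, which has a lower base rate.

No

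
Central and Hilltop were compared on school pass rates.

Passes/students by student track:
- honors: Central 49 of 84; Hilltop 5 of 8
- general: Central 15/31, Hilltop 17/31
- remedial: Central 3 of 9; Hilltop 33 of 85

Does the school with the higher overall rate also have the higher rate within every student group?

Honors: Central 49/84 = 58.3%, Hilltop 5/8 = 62.5% → Hilltop
General: Central 15/31 = 48.4%, Hilltop 17/31 = 54.8% → Hilltop
Remedial: Central 3/9 = 33.3%, Hilltop 33/85 = 38.8% → Hilltop
Overall: Central 67/124 = 54.0%, Hilltop 55/124 = 44.4% → Central
Hilltop wins each student group but Central wins overall — the comparison reverses. Hilltop's students skew toward remedial, which has a lower base rate.

No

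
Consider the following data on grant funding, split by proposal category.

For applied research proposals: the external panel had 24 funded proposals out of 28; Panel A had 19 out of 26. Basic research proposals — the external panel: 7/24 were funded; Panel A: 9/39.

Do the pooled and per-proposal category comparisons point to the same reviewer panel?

Yes

Applied research: the external panel 24/28 = 85.7%, Panel A 19/26 = 73.1% → the external panel
Basic research: the external panel 7/24 = 29.2%, Panel A 9/39 = 23.1% → the external panel
Overall: the external panel 31/52 = 59.6%, Panel A 28/65 = 43.1% → the external panel
The external panel wins overall and in every proposal group — no reversal.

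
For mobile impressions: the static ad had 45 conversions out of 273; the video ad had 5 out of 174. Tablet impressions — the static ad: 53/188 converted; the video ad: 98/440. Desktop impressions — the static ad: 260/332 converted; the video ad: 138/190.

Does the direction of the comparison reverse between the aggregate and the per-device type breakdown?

No

Mobile: the static ad 45/273 = 16.5%, the video ad 5/174 = 2.9% → the static ad
Tablet: the static ad 53/188 = 28.2%, the video ad 98/440 = 22.3% → the static ad
Desktop: the static ad 260/332 = 78.3%, the video ad 138/190 = 72.6% → the static ad
Overall: the static ad 358/793 = 45.1%, the video ad 241/804 = 30.0% → the static ad
The static ad wins overall and in every device group — no reversal.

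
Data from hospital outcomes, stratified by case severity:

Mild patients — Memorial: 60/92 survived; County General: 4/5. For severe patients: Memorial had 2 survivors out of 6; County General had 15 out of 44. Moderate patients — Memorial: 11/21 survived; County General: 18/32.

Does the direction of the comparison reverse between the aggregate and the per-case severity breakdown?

Yes

Mild: Memorial 60/92 = 65.2%, County General 4/5 = 80.0% → County General
Severe: Memorial 2/6 = 33.3%, County General 15/44 = 34.1% → County General
Moderate: Memorial 11/21 = 52.4%, County General 18/32 = 56.2% → County General
Overall: Memorial 73/119 = 61.3%, County General 37/81 = 45.7% → Memorial
County General wins each case group but Memorial wins overall — the comparison reverses. County General's patients skew toward severe, which has a lower base rate.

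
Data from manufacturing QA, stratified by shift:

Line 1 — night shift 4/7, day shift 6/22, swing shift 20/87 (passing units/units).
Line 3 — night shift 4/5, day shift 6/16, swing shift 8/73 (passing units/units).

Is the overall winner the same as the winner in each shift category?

Night shift: Line 1 4/7 = 57.1%, Line 3 4/5 = 80.0% → Line 3
Day shift: Line 1 6/22 = 27.3%, Line 3 6/16 = 37.5% → Line 3
Swing shift: Line 1 20/87 = 23.0%, Line 3 8/73 = 11.0% → Line 1
Overall: Line 1 30/116 = 25.9%, Line 3 18/94 = 19.1% → Line 1
Neither sweeps: Line 1 wins 1 of 3 groups, Line 3 wins 2. Line 1 wins overall but not every group — no Simpson reversal.

No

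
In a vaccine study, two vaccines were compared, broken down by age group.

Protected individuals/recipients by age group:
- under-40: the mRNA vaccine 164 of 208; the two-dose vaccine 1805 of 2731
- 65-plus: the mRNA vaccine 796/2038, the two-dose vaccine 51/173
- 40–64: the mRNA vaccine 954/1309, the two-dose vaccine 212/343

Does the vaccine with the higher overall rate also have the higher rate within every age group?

Under-40: the mRNA vaccine 164/208 = 78.8%, the two-dose vaccine 1805/2731 = 66.1% → the mRNA vaccine
65-plus: the mRNA vaccine 796/2038 = 39.1%, the two-dose vaccine 51/173 = 29.5% → the mRNA vaccine
40–64: the mRNA vaccine 954/1309 = 72.9%, the two-dose vaccine 212/343 = 61.8% → the mRNA vaccine
Overall: the mRNA vaccine 1914/3555 = 53.8%, the two-dose vaccine 2068/3247 = 63.7% → the two-dose vaccine
The mRNA vaccine wins each age group but the two-dose vaccine wins overall — the comparison reverses. The mRNA vaccine's recipients skew toward 65-plus, which has a lower base rate.

No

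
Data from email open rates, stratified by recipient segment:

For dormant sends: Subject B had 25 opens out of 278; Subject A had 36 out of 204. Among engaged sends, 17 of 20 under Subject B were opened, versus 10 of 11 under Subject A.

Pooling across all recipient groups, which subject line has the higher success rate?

Dormant: Subject B 25/278 = 9.0%, Subject A 36/204 = 17.6% → Subject A
Engaged: Subject B 17/20 = 85.0%, Subject A 10/11 = 90.9% → Subject A
Overall: Subject B 42/298 = 14.1%, Subject A 46/215 = 21.4% → Subject A

Subject A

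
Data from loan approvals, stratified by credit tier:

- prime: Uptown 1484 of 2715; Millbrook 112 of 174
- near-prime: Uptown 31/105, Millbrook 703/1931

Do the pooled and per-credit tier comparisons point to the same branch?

No

Prime: Uptown 1484/2715 = 54.7%, Millbrook 112/174 = 64.4% → Millbrook
Near-prime: Uptown 31/105 = 29.5%, Millbrook 703/1931 = 36.4% → Millbrook
Overall: Uptown 1515/2820 = 53.7%, Millbrook 815/2105 = 38.7% → Uptown
Millbrook wins each credit group but Uptown wins overall — the comparison reverses. Millbrook's applications skew toward near-prime, which has a lower base rate.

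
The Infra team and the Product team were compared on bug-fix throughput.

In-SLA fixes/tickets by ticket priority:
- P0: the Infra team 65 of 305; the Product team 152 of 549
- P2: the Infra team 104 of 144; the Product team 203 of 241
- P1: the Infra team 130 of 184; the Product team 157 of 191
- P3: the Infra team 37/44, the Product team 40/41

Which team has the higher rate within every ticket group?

the Product team

P0: the Infra team 65/305 = 21.3%, the Product team 152/549 = 27.7% → the Product team
P2: the Infra team 104/144 = 72.2%, the Product team 203/241 = 84.2% → the Product team
P1: the Infra team 130/184 = 70.7%, the Product team 157/191 = 82.2% → the Product team
P3: the Infra team 37/44 = 84.1%, the Product team 40/41 = 97.6% → the Product team
The Product team has the higher rate in all 4 groups.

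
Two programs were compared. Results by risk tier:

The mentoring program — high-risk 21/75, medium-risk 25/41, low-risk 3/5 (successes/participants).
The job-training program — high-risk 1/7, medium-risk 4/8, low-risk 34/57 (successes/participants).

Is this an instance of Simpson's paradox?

High-risk: the mentoring program 21/75 = 28.0%, the job-training program 1/7 = 14.3% → the mentoring program
Medium-risk: the mentoring program 25/41 = 61.0%, the job-training program 4/8 = 50.0% → the mentoring program
Low-risk: the mentoring program 3/5 = 60.0%, the job-training program 34/57 = 59.6% → the mentoring program
Overall: the mentoring program 49/121 = 40.5%, the job-training program 39/72 = 54.2% → the job-training program
The mentoring program wins each risk group but the job-training program wins overall — the comparison reverses. The mentoring program's participants skew toward high-risk, which has a lower base rate.

Yes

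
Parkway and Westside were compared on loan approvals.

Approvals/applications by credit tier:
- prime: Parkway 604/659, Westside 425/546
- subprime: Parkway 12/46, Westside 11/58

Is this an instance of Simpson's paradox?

Prime: Parkway 604/659 = 91.7%, Westside 425/546 = 77.8% → Parkway
Subprime: Parkway 12/46 = 26.1%, Westside 11/58 = 19.0% → Parkway
Overall: Parkway 616/705 = 87.4%, Westside 436/604 = 72.2% → Parkway
Parkway wins overall and in every credit group — no reversal.

No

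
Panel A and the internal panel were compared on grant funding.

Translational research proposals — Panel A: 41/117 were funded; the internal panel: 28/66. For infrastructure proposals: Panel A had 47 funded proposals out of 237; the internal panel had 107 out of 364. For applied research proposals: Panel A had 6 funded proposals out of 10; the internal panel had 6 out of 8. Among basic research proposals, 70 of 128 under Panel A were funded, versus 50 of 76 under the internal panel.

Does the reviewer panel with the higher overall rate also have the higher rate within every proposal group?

Yes

Translational research: Panel A 41/117 = 35.0%, the internal panel 28/66 = 42.4% → the internal panel
Infrastructure: Panel A 47/237 = 19.8%, the internal panel 107/364 = 29.4% → the internal panel
Applied research: Panel A 6/10 = 60.0%, the internal panel 6/8 = 75.0% → the internal panel
Basic research: Panel A 70/128 = 54.7%, the internal panel 50/76 = 65.8% → the internal panel
Overall: Panel A 164/492 = 33.3%, the internal panel 191/514 = 37.2% → the internal panel
The internal panel wins overall and in every proposal group — no reversal.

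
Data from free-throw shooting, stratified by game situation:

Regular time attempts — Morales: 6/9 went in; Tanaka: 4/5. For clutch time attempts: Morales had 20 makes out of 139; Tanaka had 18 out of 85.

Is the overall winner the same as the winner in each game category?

Regular time: Morales 6/9 = 66.7%, Tanaka 4/5 = 80.0% → Tanaka
Clutch time: Morales 20/139 = 14.4%, Tanaka 18/85 = 21.2% → Tanaka
Overall: Morales 26/148 = 17.6%, Tanaka 22/90 = 24.4% → Tanaka
Tanaka wins overall and in every game group — no reversal.

Yes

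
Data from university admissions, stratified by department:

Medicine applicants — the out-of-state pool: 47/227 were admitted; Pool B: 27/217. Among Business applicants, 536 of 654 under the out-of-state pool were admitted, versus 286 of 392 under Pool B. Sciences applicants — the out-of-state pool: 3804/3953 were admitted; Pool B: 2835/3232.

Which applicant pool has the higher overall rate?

the out-of-state pool

Medicine: the out-of-state pool 47/227 = 20.7%, Pool B 27/217 = 12.4% → the out-of-state pool
Business: the out-of-state pool 536/654 = 82.0%, Pool B 286/392 = 73.0% → the out-of-state pool
Sciences: the out-of-state pool 3804/3953 = 96.2%, Pool B 2835/3232 = 87.7% → the out-of-state pool
Overall: the out-of-state pool 4387/4834 = 90.8%, Pool B 3148/3841 = 82.0% → the out-of-state pool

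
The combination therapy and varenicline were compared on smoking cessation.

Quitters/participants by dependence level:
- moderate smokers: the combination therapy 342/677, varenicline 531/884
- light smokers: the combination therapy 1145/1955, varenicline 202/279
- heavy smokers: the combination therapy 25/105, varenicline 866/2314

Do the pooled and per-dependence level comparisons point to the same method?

No

Moderate smokers: the combination therapy 342/677 = 50.5%, varenicline 531/884 = 60.1% → varenicline
Light smokers: the combination therapy 1145/1955 = 58.6%, varenicline 202/279 = 72.4% → varenicline
Heavy smokers: the combination therapy 25/105 = 23.8%, varenicline 866/2314 = 37.4% → varenicline
Overall: the combination therapy 1512/2737 = 55.2%, varenicline 1599/3477 = 46.0% → the combination therapy
Varenicline wins each dependence group but the combination therapy wins overall — the comparison reverses. Varenicline's participants skew toward heavy smokers, which has a lower base rate.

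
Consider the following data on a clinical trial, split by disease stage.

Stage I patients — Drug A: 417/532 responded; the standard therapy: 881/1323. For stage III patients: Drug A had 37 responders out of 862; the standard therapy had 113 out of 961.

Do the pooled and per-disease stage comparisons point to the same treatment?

No

Stage I: Drug A 417/532 = 78.4%, the standard therapy 881/1323 = 66.6% → Drug A
Stage III: Drug A 37/862 = 4.3%, the standard therapy 113/961 = 11.8% → the standard therapy
Overall: Drug A 454/1394 = 32.6%, the standard therapy 994/2284 = 43.5% → the standard therapy
Neither sweeps: Drug A wins 1 of 2 groups, the standard therapy wins 1. The standard therapy wins overall but not every group — no Simpson reversal.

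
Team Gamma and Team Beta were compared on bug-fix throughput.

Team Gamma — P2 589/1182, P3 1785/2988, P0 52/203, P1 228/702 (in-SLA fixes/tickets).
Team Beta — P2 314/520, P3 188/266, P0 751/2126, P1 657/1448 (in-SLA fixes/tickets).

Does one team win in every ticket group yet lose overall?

Yes

P2: Team Gamma 589/1182 = 49.8%, Team Beta 314/520 = 60.4% → Team Beta
P3: Team Gamma 1785/2988 = 59.7%, Team Beta 188/266 = 70.7% → Team Beta
P0: Team Gamma 52/203 = 25.6%, Team Beta 751/2126 = 35.3% → Team Beta
P1: Team Gamma 228/702 = 32.5%, Team Beta 657/1448 = 45.4% → Team Beta
Overall: Team Gamma 2654/5075 = 52.3%, Team Beta 1910/4360 = 43.8% → Team Gamma
Team Beta wins each ticket group but Team Gamma wins overall — the comparison reverses. Team Beta's tickets skew toward P0, which has a lower base rate.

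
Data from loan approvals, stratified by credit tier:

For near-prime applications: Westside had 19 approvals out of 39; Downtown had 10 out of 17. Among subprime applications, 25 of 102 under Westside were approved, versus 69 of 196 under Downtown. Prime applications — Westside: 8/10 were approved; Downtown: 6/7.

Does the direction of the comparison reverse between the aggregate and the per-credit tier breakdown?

Near-prime: Westside 19/39 = 48.7%, Downtown 10/17 = 58.8% → Downtown
Subprime: Westside 25/102 = 24.5%, Downtown 69/196 = 35.2% → Downtown
Prime: Westside 8/10 = 80.0%, Downtown 6/7 = 85.7% → Downtown
Overall: Westside 52/151 = 34.4%, Downtown 85/220 = 38.6% → Downtown
Downtown wins overall and in every credit group — no reversal.

No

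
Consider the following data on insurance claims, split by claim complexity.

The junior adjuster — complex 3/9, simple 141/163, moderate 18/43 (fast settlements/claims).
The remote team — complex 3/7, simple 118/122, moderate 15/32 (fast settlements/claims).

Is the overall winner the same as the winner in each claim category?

Complex: the junior adjuster 3/9 = 33.3%, the remote team 3/7 = 42.9% → the remote team
Simple: the junior adjuster 141/163 = 86.5%, the remote team 118/122 = 96.7% → the remote team
Moderate: the junior adjuster 18/43 = 41.9%, the remote team 15/32 = 46.9% → the remote team
Overall: the junior adjuster 162/215 = 75.3%, the remote team 136/161 = 84.5% → the remote team
The remote team wins overall and in every claim group — no reversal.

Yes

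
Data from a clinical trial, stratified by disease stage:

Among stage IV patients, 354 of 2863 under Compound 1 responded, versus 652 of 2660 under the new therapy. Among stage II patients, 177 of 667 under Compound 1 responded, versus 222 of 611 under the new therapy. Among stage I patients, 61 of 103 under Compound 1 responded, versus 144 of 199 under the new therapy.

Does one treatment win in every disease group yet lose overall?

No

Stage IV: Compound 1 354/2863 = 12.4%, the new therapy 652/2660 = 24.5% → the new therapy
Stage II: Compound 1 177/667 = 26.5%, the new therapy 222/611 = 36.3% → the new therapy
Stage I: Compound 1 61/103 = 59.2%, the new therapy 144/199 = 72.4% → the new therapy
Overall: Compound 1 592/3633 = 16.3%, the new therapy 1018/3470 = 29.3% → the new therapy
The new therapy wins overall and in every disease group — no reversal.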